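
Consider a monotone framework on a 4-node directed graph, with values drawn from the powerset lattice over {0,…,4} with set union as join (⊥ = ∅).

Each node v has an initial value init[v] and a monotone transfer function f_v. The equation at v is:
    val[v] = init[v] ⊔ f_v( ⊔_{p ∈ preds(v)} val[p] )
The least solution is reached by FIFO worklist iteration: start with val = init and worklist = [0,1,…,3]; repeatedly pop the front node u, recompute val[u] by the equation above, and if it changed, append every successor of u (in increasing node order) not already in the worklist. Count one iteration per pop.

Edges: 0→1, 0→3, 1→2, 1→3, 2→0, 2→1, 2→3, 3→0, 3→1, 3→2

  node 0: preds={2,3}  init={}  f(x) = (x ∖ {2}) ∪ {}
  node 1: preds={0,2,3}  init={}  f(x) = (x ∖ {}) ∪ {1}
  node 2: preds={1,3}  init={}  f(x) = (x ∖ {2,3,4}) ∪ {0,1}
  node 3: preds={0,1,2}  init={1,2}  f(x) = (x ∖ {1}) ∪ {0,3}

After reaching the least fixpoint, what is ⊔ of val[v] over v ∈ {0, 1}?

{0,1,2,3}

Trace (8 dequeues):
  [1] u=0 | in {1,2} | out {1} | prev {} | push {}
  [2] u=1 | in {1,2} | out {1,2} | prev {} | push {}
  [3] u=2 | in {1,2} | out {0,1} | prev {} | push {0,1}
  [4] u=3 | in {0,1,2} | out {0,1,2,3} | prev {1,2} | push {2}
  [5] u=0 | in {0,1,2,3} | out {0,1,3} | prev {1} | push {3}
  [6] u=1 | in {0,1,2,3} | out {0,1,2,3} | prev {1,2} | push {}
  [7] u=2 | in {0,1,2,3} | out {0,1} | ==
  [8] u=3 | in {0,1,2,3} | out {0,1,2,3} | ==

Converged values:
  [0] {0,1,3}
  [1] {0,1,2,3}
  [2] {0,1}
  [3] {0,1,2,3}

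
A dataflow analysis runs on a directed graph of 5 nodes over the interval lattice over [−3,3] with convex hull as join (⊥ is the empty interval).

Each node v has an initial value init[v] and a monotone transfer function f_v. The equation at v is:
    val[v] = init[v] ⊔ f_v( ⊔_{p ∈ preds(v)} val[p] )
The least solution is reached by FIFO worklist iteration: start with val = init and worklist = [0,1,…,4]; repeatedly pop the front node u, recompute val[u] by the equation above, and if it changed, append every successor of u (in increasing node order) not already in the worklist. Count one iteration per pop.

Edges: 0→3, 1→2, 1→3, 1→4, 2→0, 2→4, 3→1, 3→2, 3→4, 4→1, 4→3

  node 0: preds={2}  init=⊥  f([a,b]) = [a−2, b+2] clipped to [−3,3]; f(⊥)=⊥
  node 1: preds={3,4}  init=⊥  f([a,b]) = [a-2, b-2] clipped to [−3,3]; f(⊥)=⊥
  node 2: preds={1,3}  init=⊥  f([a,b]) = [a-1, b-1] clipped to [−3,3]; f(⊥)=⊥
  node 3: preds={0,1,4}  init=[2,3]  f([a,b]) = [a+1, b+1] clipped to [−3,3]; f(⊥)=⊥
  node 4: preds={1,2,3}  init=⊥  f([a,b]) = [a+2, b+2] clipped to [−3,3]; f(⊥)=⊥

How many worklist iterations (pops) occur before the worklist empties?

18

Trace (18 dequeues):
  [1] u=0 | in ⊥ | out ⊥ | ==
  [2] u=1 | in [2,3] | out [0,1] | prev ⊥ | push {}
  [3] u=2 | in [0,3] | out [-1,2] | prev ⊥ | push {0}
  [4] u=3 | in [0,1] | out [1,3] | prev [2,3] | push {1,2}
  [5] u=4 | in [-1,3] | out [1,3] | prev ⊥ | push {3}
  [6] u=0 | in [-1,2] | out [-3,3] | prev ⊥ | push {}
  [7] u=1 | in [1,3] | out [-1,1] | prev [0,1] | push {4}
  [8] u=2 | in [-1,3] | out [-2,2] | prev [-1,2] | push {0}
  [9] u=3 | in [-3,3] | out [-2,3] | prev [1,3] | push {1,2}
  [10] u=4 | in [-2,3] | out [0,3] | prev [1,3] | push {3}
  [11] u=0 | in [-2,2] | out [-3,3] | ==
  [12] u=1 | in [-2,3] | out [-3,1] | prev [-1,1] | push {4}
  [13] u=2 | in [-3,3] | out [-3,2] | prev [-2,2] | push {0}
  [14] u=3 | in [-3,3] | out [-2,3] | ==
  [15] u=4 | in [-3,3] | out [-1,3] | prev [0,3] | push {1,3}
  [16] u=0 | in [-3,2] | out [-3,3] | ==
  [17] u=1 | in [-2,3] | out [-3,1] | ==
  [18] u=3 | in [-3,3] | out [-2,3] | ==

Converged values:
  [0] [-3,3]
  [1] [-3,1]
  [2] [-3,2]
  [3] [-2,3]
  [4] [-1,3]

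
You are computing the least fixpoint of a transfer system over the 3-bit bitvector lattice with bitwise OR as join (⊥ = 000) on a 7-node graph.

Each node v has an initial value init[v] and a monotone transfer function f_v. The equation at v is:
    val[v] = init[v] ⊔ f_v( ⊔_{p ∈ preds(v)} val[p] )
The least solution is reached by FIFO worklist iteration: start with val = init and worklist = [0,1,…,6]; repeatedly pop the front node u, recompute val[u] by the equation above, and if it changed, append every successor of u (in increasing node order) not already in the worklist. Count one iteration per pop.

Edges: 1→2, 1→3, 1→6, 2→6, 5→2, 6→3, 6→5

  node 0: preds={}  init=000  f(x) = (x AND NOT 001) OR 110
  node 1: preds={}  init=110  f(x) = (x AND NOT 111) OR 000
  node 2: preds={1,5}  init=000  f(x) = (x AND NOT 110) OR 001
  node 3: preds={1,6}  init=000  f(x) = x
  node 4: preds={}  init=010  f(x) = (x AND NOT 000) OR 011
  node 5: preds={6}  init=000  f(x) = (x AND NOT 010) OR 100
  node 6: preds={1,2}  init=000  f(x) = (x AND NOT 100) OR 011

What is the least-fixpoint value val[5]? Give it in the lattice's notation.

101

Iteration log — 11 steps:
  step 1. node 0  ⊔preds=000  new=110  old=000  +wl: 
  step 2. node 1  ⊔preds=000  new=110  stable
  step 3. node 2  ⊔preds=110  new=001  old=000  +wl: 
  step 4. node 3  ⊔preds=110  new=110  old=000  +wl: 
  step 5. node 4  ⊔preds=000  new=011  old=010  +wl: 
  step 6. node 5  ⊔preds=000  new=100  old=000  +wl: 2
  step 7. node 6  ⊔preds=111  new=011  old=000  +wl: 3,5
  step 8. node 2  ⊔preds=110  new=001  stable
  step 9. node 3  ⊔preds=111  new=111  old=110  +wl: 
  step 10. node 5  ⊔preds=011  new=101  old=100  +wl: 2
  step 11. node 2  ⊔preds=111  new=001  stable

Least fixpoint reached:
  node 0: 110
  node 1: 110
  node 2: 001
  node 3: 111
  node 4: 011
  node 5: 101
  node 6: 011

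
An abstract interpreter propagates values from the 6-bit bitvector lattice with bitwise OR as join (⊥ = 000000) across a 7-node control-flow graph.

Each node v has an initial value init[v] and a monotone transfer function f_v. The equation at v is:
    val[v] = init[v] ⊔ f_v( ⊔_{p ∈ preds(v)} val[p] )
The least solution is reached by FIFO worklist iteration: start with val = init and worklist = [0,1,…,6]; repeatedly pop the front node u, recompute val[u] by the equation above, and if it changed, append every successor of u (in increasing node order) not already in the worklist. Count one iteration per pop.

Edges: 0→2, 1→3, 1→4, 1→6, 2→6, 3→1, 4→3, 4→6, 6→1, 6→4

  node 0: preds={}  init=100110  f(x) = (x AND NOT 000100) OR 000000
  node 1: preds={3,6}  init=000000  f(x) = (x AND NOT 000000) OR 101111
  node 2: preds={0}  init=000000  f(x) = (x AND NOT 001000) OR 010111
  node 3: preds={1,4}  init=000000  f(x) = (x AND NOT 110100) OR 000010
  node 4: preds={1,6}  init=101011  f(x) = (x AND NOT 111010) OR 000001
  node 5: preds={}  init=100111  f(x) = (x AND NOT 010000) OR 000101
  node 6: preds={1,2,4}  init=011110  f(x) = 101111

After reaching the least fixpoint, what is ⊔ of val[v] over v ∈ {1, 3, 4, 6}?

111111

Iteration log — 10 steps:
  step 1. node 0  ⊔preds=000000  new=100110  stable
  step 2. node 1  ⊔preds=011110  new=111111  old=000000  +wl: 
  step 3. node 2  ⊔preds=100110  new=110111  old=000000  +wl: 
  step 4. node 3  ⊔preds=111111  new=001011  old=000000  +wl: 1
  step 5. node 4  ⊔preds=111111  new=101111  old=101011  +wl: 3
  step 6. node 5  ⊔preds=000000  new=100111  stable
  step 7. node 6  ⊔preds=111111  new=111111  old=011110  +wl: 4
  step 8. node 1  ⊔preds=111111  new=111111  stable
  step 9. node 3  ⊔preds=111111  new=001011  stable
  step 10. node 4  ⊔preds=111111  new=101111  stable

Least fixpoint reached:
  node 0: 100110
  node 1: 111111
  node 2: 110111
  node 3: 001011
  node 4: 101111
  node 5: 100111
  node 6: 111111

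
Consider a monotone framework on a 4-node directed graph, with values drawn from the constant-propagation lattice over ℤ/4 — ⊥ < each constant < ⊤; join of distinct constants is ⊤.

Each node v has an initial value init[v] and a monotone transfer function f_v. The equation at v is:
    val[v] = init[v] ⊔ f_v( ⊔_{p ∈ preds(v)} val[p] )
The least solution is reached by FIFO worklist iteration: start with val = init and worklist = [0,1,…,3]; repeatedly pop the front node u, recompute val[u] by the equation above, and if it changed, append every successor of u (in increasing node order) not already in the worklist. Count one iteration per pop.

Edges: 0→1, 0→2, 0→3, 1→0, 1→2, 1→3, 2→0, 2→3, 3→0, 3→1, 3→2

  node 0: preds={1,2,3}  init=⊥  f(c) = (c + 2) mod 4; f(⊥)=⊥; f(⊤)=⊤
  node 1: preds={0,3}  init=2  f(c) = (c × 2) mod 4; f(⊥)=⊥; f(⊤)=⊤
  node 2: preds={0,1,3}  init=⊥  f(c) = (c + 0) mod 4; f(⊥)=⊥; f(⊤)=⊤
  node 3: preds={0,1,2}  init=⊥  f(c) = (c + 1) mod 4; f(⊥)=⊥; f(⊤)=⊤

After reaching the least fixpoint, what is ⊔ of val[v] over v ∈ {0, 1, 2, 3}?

Worklist (8 pops):
  #1 pop 0: in=2 → 0 (was ⊥); enqueue []
  #2 pop 1: in=0 → ⊤ (was 2); enqueue [0]
  #3 pop 2: in=⊤ → ⊤ (was ⊥); enqueue []
  #4 pop 3: in=⊤ → ⊤ (was ⊥); enqueue [1,2]
  #5 pop 0: in=⊤ → ⊤ (was 0); enqueue [3]
  #6 pop 1: in=⊤ → ⊤ (no change)
  #7 pop 2: in=⊤ → ⊤ (no change)
  #8 pop 3: in=⊤ → ⊤ (no change)

Fixpoint:
  val[0] = ⊤
  val[1] = ⊤
  val[2] = ⊤
  val[3] = ⊤

⊤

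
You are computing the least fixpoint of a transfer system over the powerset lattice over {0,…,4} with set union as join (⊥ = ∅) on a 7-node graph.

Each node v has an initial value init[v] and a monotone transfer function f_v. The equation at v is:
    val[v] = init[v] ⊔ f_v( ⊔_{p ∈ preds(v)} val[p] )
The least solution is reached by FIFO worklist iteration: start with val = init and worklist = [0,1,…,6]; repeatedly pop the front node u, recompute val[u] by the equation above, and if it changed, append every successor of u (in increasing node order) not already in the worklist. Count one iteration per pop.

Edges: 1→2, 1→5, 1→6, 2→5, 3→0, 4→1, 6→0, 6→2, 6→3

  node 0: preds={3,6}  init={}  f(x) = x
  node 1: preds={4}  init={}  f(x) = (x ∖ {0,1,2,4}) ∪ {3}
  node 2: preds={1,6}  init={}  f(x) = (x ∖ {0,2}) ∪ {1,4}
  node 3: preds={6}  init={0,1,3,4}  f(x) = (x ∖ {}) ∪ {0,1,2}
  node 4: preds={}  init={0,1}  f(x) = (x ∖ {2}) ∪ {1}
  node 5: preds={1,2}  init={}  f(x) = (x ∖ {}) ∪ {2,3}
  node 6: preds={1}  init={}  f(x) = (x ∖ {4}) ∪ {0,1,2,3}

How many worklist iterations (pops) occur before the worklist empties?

10

Iteration log — 10 steps:
  step 1. node 0  ⊔preds={0,1,3,4}  new={0,1,3,4}  old={}  +wl: 
  step 2. node 1  ⊔preds={0,1}  new={3}  old={}  +wl: 
  step 3. node 2  ⊔preds={3}  new={1,3,4}  old={}  +wl: 
  step 4. node 3  ⊔preds={}  new={0,1,2,3,4}  old={0,1,3,4}  +wl: 0
  step 5. node 4  ⊔preds={}  new={0,1}  stable
  step 6. node 5  ⊔preds={1,3,4}  new={1,2,3,4}  old={}  +wl: 
  step 7. node 6  ⊔preds={3}  new={0,1,2,3}  old={}  +wl: 2,3
  step 8. node 0  ⊔preds={0,1,2,3,4}  new={0,1,2,3,4}  old={0,1,3,4}  +wl: 
  step 9. node 2  ⊔preds={0,1,2,3}  new={1,3,4}  stable
  step 10. node 3  ⊔preds={0,1,2,3}  new={0,1,2,3,4}  stable

Least fixpoint reached:
  node 0: {0,1,2,3,4}
  node 1: {3}
  node 2: {1,3,4}
  node 3: {0,1,2,3,4}
  node 4: {0,1}
  node 5: {1,2,3,4}
  node 6: {0,1,2,3}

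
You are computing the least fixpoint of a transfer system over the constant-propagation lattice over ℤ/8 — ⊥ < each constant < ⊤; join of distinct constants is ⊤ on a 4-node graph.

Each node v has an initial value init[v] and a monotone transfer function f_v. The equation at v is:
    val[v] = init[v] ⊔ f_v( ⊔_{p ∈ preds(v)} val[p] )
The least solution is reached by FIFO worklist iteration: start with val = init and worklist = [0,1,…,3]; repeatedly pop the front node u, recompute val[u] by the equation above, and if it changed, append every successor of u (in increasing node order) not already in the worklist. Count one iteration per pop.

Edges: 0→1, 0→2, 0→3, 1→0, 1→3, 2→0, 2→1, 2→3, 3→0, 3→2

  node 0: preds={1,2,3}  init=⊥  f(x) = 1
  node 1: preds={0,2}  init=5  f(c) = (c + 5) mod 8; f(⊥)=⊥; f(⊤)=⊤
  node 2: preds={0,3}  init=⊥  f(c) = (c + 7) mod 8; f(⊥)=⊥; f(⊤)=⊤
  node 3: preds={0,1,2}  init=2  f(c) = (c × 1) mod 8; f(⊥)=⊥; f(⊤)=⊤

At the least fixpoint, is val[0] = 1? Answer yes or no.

Iteration log — 7 steps:
  step 1. node 0  ⊔preds=⊤  new=1  old=⊥  +wl: 
  step 2. node 1  ⊔preds=1  new=⊤  old=5  +wl: 0
  step 3. node 2  ⊔preds=⊤  new=⊤  old=⊥  +wl: 1
  step 4. node 3  ⊔preds=⊤  new=⊤  old=2  +wl: 2
  step 5. node 0  ⊔preds=⊤  new=1  stable
  step 6. node 1  ⊔preds=⊤  new=⊤  stable
  step 7. node 2  ⊔preds=⊤  new=⊤  stable

Least fixpoint reached:
  node 0: 1
  node 1: ⊤
  node 2: ⊤
  node 3: ⊤

yes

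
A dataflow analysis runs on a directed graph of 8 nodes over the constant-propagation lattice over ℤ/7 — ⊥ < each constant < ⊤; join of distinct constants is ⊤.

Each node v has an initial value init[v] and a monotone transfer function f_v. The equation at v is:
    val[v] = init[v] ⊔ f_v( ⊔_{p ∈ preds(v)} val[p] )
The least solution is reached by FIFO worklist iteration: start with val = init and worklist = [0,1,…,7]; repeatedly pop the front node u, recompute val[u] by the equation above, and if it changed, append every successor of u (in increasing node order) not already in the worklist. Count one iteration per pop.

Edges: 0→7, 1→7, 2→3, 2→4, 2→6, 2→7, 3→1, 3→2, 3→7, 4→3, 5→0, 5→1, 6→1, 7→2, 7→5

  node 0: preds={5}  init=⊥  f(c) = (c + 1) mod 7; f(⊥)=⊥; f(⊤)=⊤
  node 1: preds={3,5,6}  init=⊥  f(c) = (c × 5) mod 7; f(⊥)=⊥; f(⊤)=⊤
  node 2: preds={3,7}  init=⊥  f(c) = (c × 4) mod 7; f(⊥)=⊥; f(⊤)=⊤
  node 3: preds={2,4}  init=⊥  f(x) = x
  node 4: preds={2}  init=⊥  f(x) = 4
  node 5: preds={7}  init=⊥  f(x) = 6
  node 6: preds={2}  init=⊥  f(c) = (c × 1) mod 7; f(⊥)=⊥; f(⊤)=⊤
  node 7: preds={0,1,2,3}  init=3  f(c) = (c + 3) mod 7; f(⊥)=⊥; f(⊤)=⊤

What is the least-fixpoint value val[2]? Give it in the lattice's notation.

Iteration log — 18 steps:
  step 1. node 0  ⊔preds=⊥  new=⊥  stable
  step 2. node 1  ⊔preds=⊥  new=⊥  stable
  step 3. node 2  ⊔preds=3  new=5  old=⊥  +wl: 
  step 4. node 3  ⊔preds=5  new=5  old=⊥  +wl: 1,2
  step 5. node 4  ⊔preds=5  new=4  old=⊥  +wl: 3
  step 6. node 5  ⊔preds=3  new=6  old=⊥  +wl: 0
  step 7. node 6  ⊔preds=5  new=5  old=⊥  +wl: 
  step 8. node 7  ⊔preds=5  new=⊤  old=3  +wl: 5
  step 9. node 1  ⊔preds=⊤  new=⊤  old=⊥  +wl: 7
  step 10. node 2  ⊔preds=⊤  new=⊤  old=5  +wl: 4,6
  step 11. node 3  ⊔preds=⊤  new=⊤  old=5  +wl: 1,2
  step 12. node 0  ⊔preds=6  new=0  old=⊥  +wl: 
  step 13. node 5  ⊔preds=⊤  new=6  stable
  step 14. node 7  ⊔preds=⊤  new=⊤  stable
  step 15. node 4  ⊔preds=⊤  new=4  stable
  step 16. node 6  ⊔preds=⊤  new=⊤  old=5  +wl: 
  step 17. node 1  ⊔preds=⊤  new=⊤  stable
  step 18. node 2  ⊔preds=⊤  new=⊤  stable

Least fixpoint reached:
  node 0: 0
  node 1: ⊤
  node 2: ⊤
  node 3: ⊤
  node 4: 4
  node 5: 6
  node 6: ⊤
  node 7: ⊤

⊤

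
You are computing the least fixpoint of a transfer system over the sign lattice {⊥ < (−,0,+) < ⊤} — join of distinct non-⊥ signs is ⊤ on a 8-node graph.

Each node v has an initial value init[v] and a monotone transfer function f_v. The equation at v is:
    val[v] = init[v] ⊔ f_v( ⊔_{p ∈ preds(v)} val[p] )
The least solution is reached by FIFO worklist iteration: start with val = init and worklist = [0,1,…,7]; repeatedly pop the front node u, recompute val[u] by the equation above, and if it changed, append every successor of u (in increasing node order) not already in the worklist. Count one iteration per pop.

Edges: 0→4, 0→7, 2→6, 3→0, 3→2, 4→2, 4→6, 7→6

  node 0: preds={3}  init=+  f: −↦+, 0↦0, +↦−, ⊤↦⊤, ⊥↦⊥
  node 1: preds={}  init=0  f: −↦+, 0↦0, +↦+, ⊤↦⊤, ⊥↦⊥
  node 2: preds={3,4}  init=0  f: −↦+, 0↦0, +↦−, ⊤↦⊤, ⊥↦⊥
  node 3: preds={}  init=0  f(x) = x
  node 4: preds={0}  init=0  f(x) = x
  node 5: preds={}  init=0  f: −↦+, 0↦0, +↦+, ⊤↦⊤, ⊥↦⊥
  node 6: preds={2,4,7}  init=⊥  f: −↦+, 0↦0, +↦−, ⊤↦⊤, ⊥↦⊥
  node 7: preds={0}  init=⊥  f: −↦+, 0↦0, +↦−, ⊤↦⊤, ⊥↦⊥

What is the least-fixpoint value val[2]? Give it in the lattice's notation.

Worklist (10 pops):
  #1 pop 0: in=0 → ⊤ (was +); enqueue []
  #2 pop 1: in=⊥ → 0 (no change)
  #3 pop 2: in=0 → 0 (no change)
  #4 pop 3: in=⊥ → 0 (no change)
  #5 pop 4: in=⊤ → ⊤ (was 0); enqueue [2]
  #6 pop 5: in=⊥ → 0 (no change)
  #7 pop 6: in=⊤ → ⊤ (was ⊥); enqueue []
  #8 pop 7: in=⊤ → ⊤ (was ⊥); enqueue [6]
  #9 pop 2: in=⊤ → ⊤ (was 0); enqueue []
  #10 pop 6: in=⊤ → ⊤ (no change)

Fixpoint:
  val[0] = ⊤
  val[1] = 0
  val[2] = ⊤
  val[3] = 0
  val[4] = ⊤
  val[5] = 0
  val[6] = ⊤
  val[7] = ⊤

⊤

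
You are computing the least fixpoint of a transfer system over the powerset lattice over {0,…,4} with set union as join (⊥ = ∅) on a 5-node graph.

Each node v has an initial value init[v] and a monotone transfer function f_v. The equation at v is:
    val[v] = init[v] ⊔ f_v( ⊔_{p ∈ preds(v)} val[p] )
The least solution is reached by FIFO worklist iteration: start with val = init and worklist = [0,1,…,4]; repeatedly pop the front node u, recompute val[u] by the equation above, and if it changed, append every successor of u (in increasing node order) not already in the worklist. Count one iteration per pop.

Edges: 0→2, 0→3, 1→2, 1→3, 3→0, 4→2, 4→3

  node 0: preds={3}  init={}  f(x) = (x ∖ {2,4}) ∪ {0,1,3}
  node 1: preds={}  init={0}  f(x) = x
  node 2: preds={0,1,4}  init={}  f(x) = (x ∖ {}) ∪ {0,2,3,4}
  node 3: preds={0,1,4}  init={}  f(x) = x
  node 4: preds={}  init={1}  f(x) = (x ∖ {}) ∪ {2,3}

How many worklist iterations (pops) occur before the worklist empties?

9

Trace (9 dequeues):
  [1] u=0 | in {} | out {0,1,3} | prev {} | push {}
  [2] u=1 | in {} | out {0} | ==
  [3] u=2 | in {0,1,3} | out {0,1,2,3,4} | prev {} | push {}
  [4] u=3 | in {0,1,3} | out {0,1,3} | prev {} | push {0}
  [5] u=4 | in {} | out {1,2,3} | prev {1} | push {2,3}
  [6] u=0 | in {0,1,3} | out {0,1,3} | ==
  [7] u=2 | in {0,1,2,3} | out {0,1,2,3,4} | ==
  [8] u=3 | in {0,1,2,3} | out {0,1,2,3} | prev {0,1,3} | push {0}
  [9] u=0 | in {0,1,2,3} | out {0,1,3} | ==

Converged values:
  [0] {0,1,3}
  [1] {0}
  [2] {0,1,2,3,4}
  [3] {0,1,2,3}
  [4] {1,2,3}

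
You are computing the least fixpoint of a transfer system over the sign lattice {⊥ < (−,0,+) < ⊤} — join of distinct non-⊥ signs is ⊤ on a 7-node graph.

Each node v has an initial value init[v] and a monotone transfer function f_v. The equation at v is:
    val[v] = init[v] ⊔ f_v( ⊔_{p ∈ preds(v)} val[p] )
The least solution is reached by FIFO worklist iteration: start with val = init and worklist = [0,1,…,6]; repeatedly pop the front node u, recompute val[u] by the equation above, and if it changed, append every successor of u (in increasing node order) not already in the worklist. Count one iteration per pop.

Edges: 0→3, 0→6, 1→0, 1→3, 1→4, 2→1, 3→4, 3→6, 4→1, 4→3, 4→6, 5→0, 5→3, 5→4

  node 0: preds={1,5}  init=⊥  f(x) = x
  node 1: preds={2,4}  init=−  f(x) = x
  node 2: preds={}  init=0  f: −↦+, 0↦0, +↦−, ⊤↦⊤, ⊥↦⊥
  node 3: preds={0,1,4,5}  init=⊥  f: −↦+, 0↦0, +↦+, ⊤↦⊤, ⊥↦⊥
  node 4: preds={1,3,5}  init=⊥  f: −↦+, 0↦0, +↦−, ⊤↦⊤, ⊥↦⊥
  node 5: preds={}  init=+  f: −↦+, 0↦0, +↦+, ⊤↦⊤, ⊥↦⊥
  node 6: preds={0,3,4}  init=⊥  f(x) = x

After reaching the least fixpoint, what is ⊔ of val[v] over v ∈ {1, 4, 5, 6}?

Iteration log — 10 steps:
  step 1. node 0  ⊔preds=⊤  new=⊤  old=⊥  +wl: 
  step 2. node 1  ⊔preds=0  new=⊤  old=−  +wl: 0
  step 3. node 2  ⊔preds=⊥  new=0  stable
  step 4. node 3  ⊔preds=⊤  new=⊤  old=⊥  +wl: 
  step 5. node 4  ⊔preds=⊤  new=⊤  old=⊥  +wl: 1,3
  step 6. node 5  ⊔preds=⊥  new=+  stable
  step 7. node 6  ⊔preds=⊤  new=⊤  old=⊥  +wl: 
  step 8. node 0  ⊔preds=⊤  new=⊤  stable
  step 9. node 1  ⊔preds=⊤  new=⊤  stable
  step 10. node 3  ⊔preds=⊤  new=⊤  stable

Least fixpoint reached:
  node 0: ⊤
  node 1: ⊤
  node 2: 0
  node 3: ⊤
  node 4: ⊤
  node 5: +
  node 6: ⊤

⊤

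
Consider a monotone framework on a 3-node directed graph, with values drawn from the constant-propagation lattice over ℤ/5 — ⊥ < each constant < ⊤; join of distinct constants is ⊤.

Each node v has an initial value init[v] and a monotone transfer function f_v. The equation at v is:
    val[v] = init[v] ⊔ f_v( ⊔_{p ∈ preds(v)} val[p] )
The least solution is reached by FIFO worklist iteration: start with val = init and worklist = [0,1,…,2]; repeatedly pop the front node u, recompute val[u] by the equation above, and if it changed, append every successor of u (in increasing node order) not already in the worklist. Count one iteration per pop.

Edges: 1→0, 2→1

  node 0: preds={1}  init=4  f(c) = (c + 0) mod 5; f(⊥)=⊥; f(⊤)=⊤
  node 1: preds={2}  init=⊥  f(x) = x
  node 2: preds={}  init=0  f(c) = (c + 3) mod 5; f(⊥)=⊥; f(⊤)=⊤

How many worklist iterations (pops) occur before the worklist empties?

4

Trace (4 dequeues):
  [1] u=0 | in ⊥ | out 4 | ==
  [2] u=1 | in 0 | out 0 | prev ⊥ | push {0}
  [3] u=2 | in ⊥ | out 0 | ==
  [4] u=0 | in 0 | out ⊤ | prev 4 | push {}

Converged values:
  [0] ⊤
  [1] 0
  [2] 0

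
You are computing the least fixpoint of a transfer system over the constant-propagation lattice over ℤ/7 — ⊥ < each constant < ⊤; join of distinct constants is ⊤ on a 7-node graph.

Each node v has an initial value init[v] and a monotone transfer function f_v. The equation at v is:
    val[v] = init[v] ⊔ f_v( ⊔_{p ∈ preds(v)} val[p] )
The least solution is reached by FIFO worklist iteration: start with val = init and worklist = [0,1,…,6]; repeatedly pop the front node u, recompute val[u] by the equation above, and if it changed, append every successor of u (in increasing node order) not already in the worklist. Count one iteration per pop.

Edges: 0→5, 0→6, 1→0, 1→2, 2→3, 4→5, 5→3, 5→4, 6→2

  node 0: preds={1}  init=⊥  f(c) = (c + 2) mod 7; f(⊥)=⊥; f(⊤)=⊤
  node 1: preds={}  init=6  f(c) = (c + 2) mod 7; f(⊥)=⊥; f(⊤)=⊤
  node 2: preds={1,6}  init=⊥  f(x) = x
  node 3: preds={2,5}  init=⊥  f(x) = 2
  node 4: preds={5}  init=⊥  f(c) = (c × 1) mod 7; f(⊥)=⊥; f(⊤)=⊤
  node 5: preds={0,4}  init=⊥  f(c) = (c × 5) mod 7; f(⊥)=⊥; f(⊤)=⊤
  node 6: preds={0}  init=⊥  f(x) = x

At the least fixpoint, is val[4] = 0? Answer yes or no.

no

Trace (14 dequeues):
  [1] u=0 | in 6 | out 1 | prev ⊥ | push {}
  [2] u=1 | in ⊥ | out 6 | ==
  [3] u=2 | in 6 | out 6 | prev ⊥ | push {}
  [4] u=3 | in 6 | out 2 | prev ⊥ | push {}
  [5] u=4 | in ⊥ | out ⊥ | ==
  [6] u=5 | in 1 | out 5 | prev ⊥ | push {3,4}
  [7] u=6 | in 1 | out 1 | prev ⊥ | push {2}
  [8] u=3 | in ⊤ | out 2 | ==
  [9] u=4 | in 5 | out 5 | prev ⊥ | push {5}
  [10] u=2 | in ⊤ | out ⊤ | prev 6 | push {3}
  [11] u=5 | in ⊤ | out ⊤ | prev 5 | push {4}
  [12] u=3 | in ⊤ | out 2 | ==
  [13] u=4 | in ⊤ | out ⊤ | prev 5 | push {5}
  [14] u=5 | in ⊤ | out ⊤ | ==

Converged values:
  [0] 1
  [1] 6
  [2] ⊤
  [3] 2
  [4] ⊤
  [5] ⊤
  [6] 1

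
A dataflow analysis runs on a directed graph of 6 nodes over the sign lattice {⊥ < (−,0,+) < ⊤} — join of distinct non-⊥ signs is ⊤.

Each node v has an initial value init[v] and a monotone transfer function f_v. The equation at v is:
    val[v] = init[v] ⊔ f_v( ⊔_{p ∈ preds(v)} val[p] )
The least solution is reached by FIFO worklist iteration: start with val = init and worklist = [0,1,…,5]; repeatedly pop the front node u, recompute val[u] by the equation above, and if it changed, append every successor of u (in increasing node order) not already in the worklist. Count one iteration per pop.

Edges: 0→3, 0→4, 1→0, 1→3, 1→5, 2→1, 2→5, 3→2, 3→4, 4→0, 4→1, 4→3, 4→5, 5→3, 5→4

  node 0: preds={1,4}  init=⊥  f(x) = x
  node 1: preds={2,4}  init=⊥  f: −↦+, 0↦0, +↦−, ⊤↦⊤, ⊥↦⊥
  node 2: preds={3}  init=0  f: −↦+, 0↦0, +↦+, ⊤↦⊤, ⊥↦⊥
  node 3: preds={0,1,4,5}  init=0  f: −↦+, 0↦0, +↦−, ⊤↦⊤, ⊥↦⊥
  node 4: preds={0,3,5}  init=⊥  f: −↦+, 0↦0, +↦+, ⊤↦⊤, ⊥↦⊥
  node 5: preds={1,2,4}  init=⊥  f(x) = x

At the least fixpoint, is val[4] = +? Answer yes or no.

Iteration log — 10 steps:
  step 1. node 0  ⊔preds=⊥  new=⊥  stable
  step 2. node 1  ⊔preds=0  new=0  old=⊥  +wl: 0
  step 3. node 2  ⊔preds=0  new=0  stable
  step 4. node 3  ⊔preds=0  new=0  stable
  step 5. node 4  ⊔preds=0  new=0  old=⊥  +wl: 1,3
  step 6. node 5  ⊔preds=0  new=0  old=⊥  +wl: 4
  step 7. node 0  ⊔preds=0  new=0  old=⊥  +wl: 
  step 8. node 1  ⊔preds=0  new=0  stable
  step 9. node 3  ⊔preds=0  new=0  stable
  step 10. node 4  ⊔preds=0  new=0  stable

Least fixpoint reached:
  node 0: 0
  node 1: 0
  node 2: 0
  node 3: 0
  node 4: 0
  node 5: 0

no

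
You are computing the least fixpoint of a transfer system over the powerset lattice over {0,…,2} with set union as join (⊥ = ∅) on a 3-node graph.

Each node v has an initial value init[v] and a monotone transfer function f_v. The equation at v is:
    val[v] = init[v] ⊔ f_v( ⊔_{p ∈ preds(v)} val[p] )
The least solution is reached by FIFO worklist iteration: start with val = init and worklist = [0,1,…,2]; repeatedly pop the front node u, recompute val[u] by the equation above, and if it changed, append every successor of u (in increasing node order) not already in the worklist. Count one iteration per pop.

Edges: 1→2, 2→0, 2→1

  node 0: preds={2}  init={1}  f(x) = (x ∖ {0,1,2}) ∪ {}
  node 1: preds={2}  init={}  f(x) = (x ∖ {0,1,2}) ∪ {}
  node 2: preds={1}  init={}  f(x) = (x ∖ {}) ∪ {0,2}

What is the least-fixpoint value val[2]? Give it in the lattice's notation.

Worklist (5 pops):
  #1 pop 0: in={} → {1} (no change)
  #2 pop 1: in={} → {} (no change)
  #3 pop 2: in={} → {0,2} (was {}); enqueue [0,1]
  #4 pop 0: in={0,2} → {1} (no change)
  #5 pop 1: in={0,2} → {} (no change)

Fixpoint:
  val[0] = {1}
  val[1] = {}
  val[2] = {0,2}

{0,2}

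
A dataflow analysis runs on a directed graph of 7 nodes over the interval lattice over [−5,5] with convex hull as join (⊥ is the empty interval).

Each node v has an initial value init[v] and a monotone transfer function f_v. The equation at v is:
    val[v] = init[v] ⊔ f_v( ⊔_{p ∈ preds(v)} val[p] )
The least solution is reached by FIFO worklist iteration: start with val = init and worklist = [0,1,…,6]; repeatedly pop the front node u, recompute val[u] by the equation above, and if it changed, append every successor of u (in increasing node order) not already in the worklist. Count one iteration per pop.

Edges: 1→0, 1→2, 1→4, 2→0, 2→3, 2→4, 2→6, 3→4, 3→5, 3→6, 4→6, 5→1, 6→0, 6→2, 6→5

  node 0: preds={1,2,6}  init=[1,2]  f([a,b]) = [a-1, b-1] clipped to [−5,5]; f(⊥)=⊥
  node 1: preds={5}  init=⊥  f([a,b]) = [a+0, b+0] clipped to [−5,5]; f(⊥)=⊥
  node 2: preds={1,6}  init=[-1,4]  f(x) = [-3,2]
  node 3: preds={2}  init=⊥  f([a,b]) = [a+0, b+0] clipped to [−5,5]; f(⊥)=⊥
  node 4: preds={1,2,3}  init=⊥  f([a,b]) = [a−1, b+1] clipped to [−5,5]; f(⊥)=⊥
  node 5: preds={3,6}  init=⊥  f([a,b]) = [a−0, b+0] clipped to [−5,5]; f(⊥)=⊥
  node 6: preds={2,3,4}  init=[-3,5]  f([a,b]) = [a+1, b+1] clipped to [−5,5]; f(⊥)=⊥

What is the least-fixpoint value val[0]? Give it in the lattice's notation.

[-4,4]

Iteration log — 12 steps:
  step 1. node 0  ⊔preds=[-3,5]  new=[-4,4]  old=[1,2]  +wl: 
  step 2. node 1  ⊔preds=⊥  new=⊥  stable
  step 3. node 2  ⊔preds=[-3,5]  new=[-3,4]  old=[-1,4]  +wl: 0
  step 4. node 3  ⊔preds=[-3,4]  new=[-3,4]  old=⊥  +wl: 
  step 5. node 4  ⊔preds=[-3,4]  new=[-4,5]  old=⊥  +wl: 
  step 6. node 5  ⊔preds=[-3,5]  new=[-3,5]  old=⊥  +wl: 1
  step 7. node 6  ⊔preds=[-4,5]  new=[-3,5]  stable
  step 8. node 0  ⊔preds=[-3,5]  new=[-4,4]  stable
  step 9. node 1  ⊔preds=[-3,5]  new=[-3,5]  old=⊥  +wl: 0,2,4
  step 10. node 0  ⊔preds=[-3,5]  new=[-4,4]  stable
  step 11. node 2  ⊔preds=[-3,5]  new=[-3,4]  stable
  step 12. node 4  ⊔preds=[-3,5]  new=[-4,5]  stable

Least fixpoint reached:
  node 0: [-4,4]
  node 1: [-3,5]
  node 2: [-3,4]
  node 3: [-3,4]
  node 4: [-4,5]
  node 5: [-3,5]
  node 6: [-3,5]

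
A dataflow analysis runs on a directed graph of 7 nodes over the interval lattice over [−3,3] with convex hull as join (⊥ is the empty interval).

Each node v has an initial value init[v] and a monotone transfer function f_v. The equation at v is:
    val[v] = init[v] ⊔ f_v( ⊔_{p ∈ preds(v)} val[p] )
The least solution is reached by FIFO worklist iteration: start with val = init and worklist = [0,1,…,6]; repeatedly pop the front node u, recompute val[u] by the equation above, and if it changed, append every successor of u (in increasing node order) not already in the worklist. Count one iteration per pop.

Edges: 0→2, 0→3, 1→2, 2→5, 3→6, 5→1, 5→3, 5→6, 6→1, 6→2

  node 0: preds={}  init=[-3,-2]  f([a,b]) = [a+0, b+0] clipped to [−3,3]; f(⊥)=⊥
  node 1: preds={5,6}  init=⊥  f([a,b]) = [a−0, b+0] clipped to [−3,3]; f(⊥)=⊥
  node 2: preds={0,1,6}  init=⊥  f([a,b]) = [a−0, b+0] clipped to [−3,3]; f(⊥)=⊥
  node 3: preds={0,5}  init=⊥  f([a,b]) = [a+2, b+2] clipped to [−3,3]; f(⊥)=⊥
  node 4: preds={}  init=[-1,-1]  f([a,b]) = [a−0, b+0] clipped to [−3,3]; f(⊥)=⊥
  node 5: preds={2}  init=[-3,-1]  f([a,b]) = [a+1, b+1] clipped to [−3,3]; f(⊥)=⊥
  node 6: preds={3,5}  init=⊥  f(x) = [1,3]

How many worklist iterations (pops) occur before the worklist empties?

15

Iteration log — 15 steps:
  step 1. node 0  ⊔preds=⊥  new=[-3,-2]  stable
  step 2. node 1  ⊔preds=[-3,-1]  new=[-3,-1]  old=⊥  +wl: 
  step 3. node 2  ⊔preds=[-3,-1]  new=[-3,-1]  old=⊥  +wl: 
  step 4. node 3  ⊔preds=[-3,-1]  new=[-1,1]  old=⊥  +wl: 
  step 5. node 4  ⊔preds=⊥  new=[-1,-1]  stable
  step 6. node 5  ⊔preds=[-3,-1]  new=[-3,0]  old=[-3,-1]  +wl: 1,3
  step 7. node 6  ⊔preds=[-3,1]  new=[1,3]  old=⊥  +wl: 2
  step 8. node 1  ⊔preds=[-3,3]  new=[-3,3]  old=[-3,-1]  +wl: 
  step 9. node 3  ⊔preds=[-3,0]  new=[-1,2]  old=[-1,1]  +wl: 6
  step 10. node 2  ⊔preds=[-3,3]  new=[-3,3]  old=[-3,-1]  +wl: 5
  step 11. node 6  ⊔preds=[-3,2]  new=[1,3]  stable
  step 12. node 5  ⊔preds=[-3,3]  new=[-3,3]  old=[-3,0]  +wl: 1,3,6
  step 13. node 1  ⊔preds=[-3,3]  new=[-3,3]  stable
  step 14. node 3  ⊔preds=[-3,3]  new=[-1,3]  old=[-1,2]  +wl: 
  step 15. node 6  ⊔preds=[-3,3]  new=[1,3]  stable

Least fixpoint reached:
  node 0: [-3,-2]
  node 1: [-3,3]
  node 2: [-3,3]
  node 3: [-1,3]
  node 4: [-1,-1]
  node 5: [-3,3]
  node 6: [1,3]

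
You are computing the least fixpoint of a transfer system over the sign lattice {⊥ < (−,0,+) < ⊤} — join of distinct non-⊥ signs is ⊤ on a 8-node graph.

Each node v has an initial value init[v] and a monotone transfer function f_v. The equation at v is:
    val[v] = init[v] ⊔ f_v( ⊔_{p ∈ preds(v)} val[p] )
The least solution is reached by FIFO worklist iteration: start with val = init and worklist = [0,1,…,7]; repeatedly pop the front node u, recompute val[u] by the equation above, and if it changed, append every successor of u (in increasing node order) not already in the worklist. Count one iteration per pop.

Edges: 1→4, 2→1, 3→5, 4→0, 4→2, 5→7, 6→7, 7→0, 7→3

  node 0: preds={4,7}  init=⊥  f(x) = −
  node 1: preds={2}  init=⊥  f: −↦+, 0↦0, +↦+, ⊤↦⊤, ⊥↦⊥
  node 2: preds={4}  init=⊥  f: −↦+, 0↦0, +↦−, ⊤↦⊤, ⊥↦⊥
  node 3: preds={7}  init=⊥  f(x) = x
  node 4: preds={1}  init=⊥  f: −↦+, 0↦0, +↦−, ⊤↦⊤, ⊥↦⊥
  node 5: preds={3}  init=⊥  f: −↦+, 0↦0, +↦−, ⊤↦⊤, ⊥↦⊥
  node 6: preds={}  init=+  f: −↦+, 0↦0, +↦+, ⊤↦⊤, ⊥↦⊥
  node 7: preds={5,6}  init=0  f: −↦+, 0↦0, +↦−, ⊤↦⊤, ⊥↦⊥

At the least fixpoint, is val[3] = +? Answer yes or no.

no

Trace (12 dequeues):
  [1] u=0 | in 0 | out − | prev ⊥ | push {}
  [2] u=1 | in ⊥ | out ⊥ | ==
  [3] u=2 | in ⊥ | out ⊥ | ==
  [4] u=3 | in 0 | out 0 | prev ⊥ | push {}
  [5] u=4 | in ⊥ | out ⊥ | ==
  [6] u=5 | in 0 | out 0 | prev ⊥ | push {}
  [7] u=6 | in ⊥ | out + | ==
  [8] u=7 | in ⊤ | out ⊤ | prev 0 | push {0,3}
  [9] u=0 | in ⊤ | out − | ==
  [10] u=3 | in ⊤ | out ⊤ | prev 0 | push {5}
  [11] u=5 | in ⊤ | out ⊤ | prev 0 | push {7}
  [12] u=7 | in ⊤ | out ⊤ | ==

Converged values:
  [0] −
  [1] ⊥
  [2] ⊥
  [3] ⊤
  [4] ⊥
  [5] ⊤
  [6] +
  [7] ⊤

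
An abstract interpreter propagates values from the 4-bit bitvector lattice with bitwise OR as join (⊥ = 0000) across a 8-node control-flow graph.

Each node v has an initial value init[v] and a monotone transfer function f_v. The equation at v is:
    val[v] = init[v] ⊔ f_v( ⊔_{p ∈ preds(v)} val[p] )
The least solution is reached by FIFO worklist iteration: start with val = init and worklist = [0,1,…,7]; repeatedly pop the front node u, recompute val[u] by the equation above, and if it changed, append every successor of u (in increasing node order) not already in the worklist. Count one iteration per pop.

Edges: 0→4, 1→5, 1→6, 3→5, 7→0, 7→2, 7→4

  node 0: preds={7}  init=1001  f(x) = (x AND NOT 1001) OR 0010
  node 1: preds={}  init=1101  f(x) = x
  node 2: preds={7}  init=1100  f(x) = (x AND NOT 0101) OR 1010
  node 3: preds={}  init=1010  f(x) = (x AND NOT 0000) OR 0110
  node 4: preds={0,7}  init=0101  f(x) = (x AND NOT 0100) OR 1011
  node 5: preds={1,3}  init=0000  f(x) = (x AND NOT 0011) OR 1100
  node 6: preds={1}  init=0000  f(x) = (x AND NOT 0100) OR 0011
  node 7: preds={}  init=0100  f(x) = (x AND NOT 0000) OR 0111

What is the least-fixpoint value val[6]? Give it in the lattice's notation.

1011

Worklist (11 pops):
  #1 pop 0: in=0100 → 1111 (was 1001); enqueue []
  #2 pop 1: in=0000 → 1101 (no change)
  #3 pop 2: in=0100 → 1110 (was 1100); enqueue []
  #4 pop 3: in=0000 → 1110 (was 1010); enqueue []
  #5 pop 4: in=1111 → 1111 (was 0101); enqueue []
  #6 pop 5: in=1111 → 1100 (was 0000); enqueue []
  #7 pop 6: in=1101 → 1011 (was 0000); enqueue []
  #8 pop 7: in=0000 → 0111 (was 0100); enqueue [0,2,4]
  #9 pop 0: in=0111 → 1111 (no change)
  #10 pop 2: in=0111 → 1110 (no change)
  #11 pop 4: in=1111 → 1111 (no change)

Fixpoint:
  val[0] = 1111
  val[1] = 1101
  val[2] = 1110
  val[3] = 1110
  val[4] = 1111
  val[5] = 1100
  val[6] = 1011
  val[7] = 0111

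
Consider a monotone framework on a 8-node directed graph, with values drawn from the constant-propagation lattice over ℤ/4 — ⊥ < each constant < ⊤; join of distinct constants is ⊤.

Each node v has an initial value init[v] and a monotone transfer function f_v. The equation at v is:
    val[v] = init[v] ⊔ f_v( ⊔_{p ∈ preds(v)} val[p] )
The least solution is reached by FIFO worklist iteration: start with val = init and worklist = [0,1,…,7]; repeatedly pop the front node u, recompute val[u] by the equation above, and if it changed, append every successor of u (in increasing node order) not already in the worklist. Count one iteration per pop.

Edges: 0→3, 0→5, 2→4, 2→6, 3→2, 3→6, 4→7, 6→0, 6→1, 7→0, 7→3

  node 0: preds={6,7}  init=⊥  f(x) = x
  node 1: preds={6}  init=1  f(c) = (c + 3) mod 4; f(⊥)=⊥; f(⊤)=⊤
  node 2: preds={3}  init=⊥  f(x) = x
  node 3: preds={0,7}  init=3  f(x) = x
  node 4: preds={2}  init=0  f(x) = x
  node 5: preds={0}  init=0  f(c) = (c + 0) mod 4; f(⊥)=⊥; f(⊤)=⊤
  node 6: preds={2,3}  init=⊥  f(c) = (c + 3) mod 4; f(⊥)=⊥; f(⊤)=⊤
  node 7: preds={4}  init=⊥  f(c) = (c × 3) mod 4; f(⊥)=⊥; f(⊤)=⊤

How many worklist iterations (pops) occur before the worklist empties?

Trace (17 dequeues):
  [1] u=0 | in ⊥ | out ⊥ | ==
  [2] u=1 | in ⊥ | out 1 | ==
  [3] u=2 | in 3 | out 3 | prev ⊥ | push {}
  [4] u=3 | in ⊥ | out 3 | ==
  [5] u=4 | in 3 | out ⊤ | prev 0 | push {}
  [6] u=5 | in ⊥ | out 0 | ==
  [7] u=6 | in 3 | out 2 | prev ⊥ | push {0,1}
  [8] u=7 | in ⊤ | out ⊤ | prev ⊥ | push {3}
  [9] u=0 | in ⊤ | out ⊤ | prev ⊥ | push {5}
  [10] u=1 | in 2 | out 1 | ==
  [11] u=3 | in ⊤ | out ⊤ | prev 3 | push {2,6}
  [12] u=5 | in ⊤ | out ⊤ | prev 0 | push {}
  [13] u=2 | in ⊤ | out ⊤ | prev 3 | push {4}
  [14] u=6 | in ⊤ | out ⊤ | prev 2 | push {0,1}
  [15] u=4 | in ⊤ | out ⊤ | ==
  [16] u=0 | in ⊤ | out ⊤ | ==
  [17] u=1 | in ⊤ | out ⊤ | prev 1 | push {}

Converged values:
  [0] ⊤
  [1] ⊤
  [2] ⊤
  [3] ⊤
  [4] ⊤
  [5] ⊤
  [6] ⊤
  [7] ⊤

17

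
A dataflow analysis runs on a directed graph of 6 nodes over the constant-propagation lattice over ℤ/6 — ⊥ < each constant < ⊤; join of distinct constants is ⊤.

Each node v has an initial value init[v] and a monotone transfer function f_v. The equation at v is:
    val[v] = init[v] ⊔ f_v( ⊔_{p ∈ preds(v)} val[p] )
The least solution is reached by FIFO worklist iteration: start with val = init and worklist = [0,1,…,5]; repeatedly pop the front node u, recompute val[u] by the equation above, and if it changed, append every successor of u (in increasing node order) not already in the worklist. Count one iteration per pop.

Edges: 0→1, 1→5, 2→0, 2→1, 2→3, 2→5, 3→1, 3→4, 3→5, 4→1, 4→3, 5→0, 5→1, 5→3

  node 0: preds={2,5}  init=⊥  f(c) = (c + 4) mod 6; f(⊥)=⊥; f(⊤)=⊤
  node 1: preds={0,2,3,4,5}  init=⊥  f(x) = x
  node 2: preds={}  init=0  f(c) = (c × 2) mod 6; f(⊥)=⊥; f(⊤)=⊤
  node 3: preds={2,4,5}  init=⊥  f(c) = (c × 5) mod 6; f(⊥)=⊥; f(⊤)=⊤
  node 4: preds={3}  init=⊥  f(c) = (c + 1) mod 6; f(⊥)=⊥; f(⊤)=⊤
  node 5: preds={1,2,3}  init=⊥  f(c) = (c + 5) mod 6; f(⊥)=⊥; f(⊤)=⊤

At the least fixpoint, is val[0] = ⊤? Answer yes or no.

yes

Worklist (14 pops):
  #1 pop 0: in=0 → 4 (was ⊥); enqueue []
  #2 pop 1: in=⊤ → ⊤ (was ⊥); enqueue []
  #3 pop 2: in=⊥ → 0 (no change)
  #4 pop 3: in=0 → 0 (was ⊥); enqueue [1]
  #5 pop 4: in=0 → 1 (was ⊥); enqueue [3]
  #6 pop 5: in=⊤ → ⊤ (was ⊥); enqueue [0]
  #7 pop 1: in=⊤ → ⊤ (no change)
  #8 pop 3: in=⊤ → ⊤ (was 0); enqueue [1,4,5]
  #9 pop 0: in=⊤ → ⊤ (was 4); enqueue []
  #10 pop 1: in=⊤ → ⊤ (no change)
  #11 pop 4: in=⊤ → ⊤ (was 1); enqueue [1,3]
  #12 pop 5: in=⊤ → ⊤ (no change)
  #13 pop 1: in=⊤ → ⊤ (no change)
  #14 pop 3: in=⊤ → ⊤ (no change)

Fixpoint:
  val[0] = ⊤
  val[1] = ⊤
  val[2] = 0
  val[3] = ⊤
  val[4] = ⊤
  val[5] = ⊤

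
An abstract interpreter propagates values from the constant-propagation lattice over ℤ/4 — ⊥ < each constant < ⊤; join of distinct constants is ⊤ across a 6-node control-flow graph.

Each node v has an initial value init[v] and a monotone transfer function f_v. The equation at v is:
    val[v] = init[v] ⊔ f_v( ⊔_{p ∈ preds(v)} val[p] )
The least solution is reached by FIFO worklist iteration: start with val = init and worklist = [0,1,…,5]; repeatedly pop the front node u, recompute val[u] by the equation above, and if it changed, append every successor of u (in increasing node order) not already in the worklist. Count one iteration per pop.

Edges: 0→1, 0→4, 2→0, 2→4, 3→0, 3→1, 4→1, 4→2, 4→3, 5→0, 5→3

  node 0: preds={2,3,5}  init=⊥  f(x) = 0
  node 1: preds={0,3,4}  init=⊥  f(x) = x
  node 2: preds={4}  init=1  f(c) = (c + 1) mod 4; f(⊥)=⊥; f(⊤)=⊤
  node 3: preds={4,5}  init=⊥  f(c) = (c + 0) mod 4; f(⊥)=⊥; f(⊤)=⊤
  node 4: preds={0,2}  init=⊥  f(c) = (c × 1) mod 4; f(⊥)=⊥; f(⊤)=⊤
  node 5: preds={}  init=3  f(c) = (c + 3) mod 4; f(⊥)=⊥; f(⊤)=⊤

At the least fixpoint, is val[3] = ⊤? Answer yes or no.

Iteration log — 13 steps:
  step 1. node 0  ⊔preds=⊤  new=0  old=⊥  +wl: 
  step 2. node 1  ⊔preds=0  new=0  old=⊥  +wl: 
  step 3. node 2  ⊔preds=⊥  new=1  stable
  step 4. node 3  ⊔preds=3  new=3  old=⊥  +wl: 0,1
  step 5. node 4  ⊔preds=⊤  new=⊤  old=⊥  +wl: 2,3
  step 6. node 5  ⊔preds=⊥  new=3  stable
  step 7. node 0  ⊔preds=⊤  new=0  stable
  step 8. node 1  ⊔preds=⊤  new=⊤  old=0  +wl: 
  step 9. node 2  ⊔preds=⊤  new=⊤  old=1  +wl: 0,4
  step 10. node 3  ⊔preds=⊤  new=⊤  old=3  +wl: 1
  step 11. node 0  ⊔preds=⊤  new=0  stable
  step 12. node 4  ⊔preds=⊤  new=⊤  stable
  step 13. node 1  ⊔preds=⊤  new=⊤  stable

Least fixpoint reached:
  node 0: 0
  node 1: ⊤
  node 2: ⊤
  node 3: ⊤
  node 4: ⊤
  node 5: 3

yes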